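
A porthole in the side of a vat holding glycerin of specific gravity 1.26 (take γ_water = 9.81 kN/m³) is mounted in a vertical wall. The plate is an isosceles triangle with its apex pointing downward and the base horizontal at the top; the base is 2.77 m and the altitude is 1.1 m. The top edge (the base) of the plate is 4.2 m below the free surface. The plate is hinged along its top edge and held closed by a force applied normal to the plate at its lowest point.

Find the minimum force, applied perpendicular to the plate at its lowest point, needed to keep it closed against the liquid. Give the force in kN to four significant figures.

γ = 1.26 × 9.81 = 12.3606 kN/m³.
With the apex down, the centroid sits h/3 = 1.1/3 = 0.366667 m below the base (the top edge), so the centroid depth is h_c = 4.2 + 0.366667 = 4.56667 m.
A = ½ × 2.77 × 1.1 = 1.5235 m².
Resultant F = γ·h_c·A = 12.3606 × 4.56667 × 1.5235 = 85.9967 kN.
I_c = b·h³/36 = 2.77 × 1.1³/36 = 0.102413 m⁴.
Centre of pressure: y_p = y_c + I_c/(y_c·A) = 4.56667 + 0.102413/(4.56667 × 1.5235) = 4.56667 + 0.0147202 = 4.58139 m along the plane.
The resultant acts 0.366667 + 0.0147202 = 0.381387 m (along the plate) below the hinge at the top edge, so the moment about the hinge is M = F × 0.381387 = 85.9967 × 0.381387 = 32.798 kN·m.
A normal force at the bottom, 1.1 m from the hinge, must supply this moment: P = 32.798/1.1 = 29.8164 kN.

P ≈ 29.82 kN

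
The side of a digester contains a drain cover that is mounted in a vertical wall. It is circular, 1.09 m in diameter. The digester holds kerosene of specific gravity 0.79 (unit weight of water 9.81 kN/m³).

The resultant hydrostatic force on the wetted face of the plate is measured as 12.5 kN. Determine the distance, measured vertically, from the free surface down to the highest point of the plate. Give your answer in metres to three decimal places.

γ = 0.79 × 9.81 = 7.7499 kN/m³.
A = π(0.545)² = 0.933132 m².
From F = γ·h_c·A, the centroid depth is h_c = 12.5/(7.7499 × 0.933132) = 1.72851 m.
The centroid is at the centre, 0.545 m below the top of the plate, so the highest point sits at h_top = 1.72851 − 0.545 = 1.18351 m below the surface.

d_top ≈ 1.184 m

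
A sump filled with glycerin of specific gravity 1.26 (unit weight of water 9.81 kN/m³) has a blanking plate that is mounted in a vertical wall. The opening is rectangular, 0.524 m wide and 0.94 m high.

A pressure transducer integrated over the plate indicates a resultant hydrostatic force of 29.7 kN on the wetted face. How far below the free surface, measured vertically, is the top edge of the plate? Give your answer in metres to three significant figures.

γ = 1.26 × 9.81 = 12.3606 kN/m³.
A = 0.524 × 0.94 = 0.49256 m².
From F = γ·h_c·A, the centroid depth is h_c = 29.7/(12.3606 × 0.49256) = 4.87818 m.
The centroid lies 0.94/2 = 0.47 m below the top edge, so the top edge sits at h_top = 4.87818 − 0.47 = 4.40818 m below the surface.

d_top ≈ 4.41 m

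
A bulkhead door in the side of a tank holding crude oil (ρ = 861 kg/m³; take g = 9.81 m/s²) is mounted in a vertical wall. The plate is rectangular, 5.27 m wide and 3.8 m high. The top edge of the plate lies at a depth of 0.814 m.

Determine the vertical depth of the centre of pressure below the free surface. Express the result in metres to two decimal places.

h_p = 3.16 m

γ = ρg = 861 × 9.81 / 1000 = 8.44641 kN/m³.
The centroid lies 3.8/2 = 1.9 m below the top edge, so the centroid depth is h_c = 0.814 + 1.9 = 2.714 m.
A = 5.27 × 3.8 = 20.026 m².
Resultant F = γ·h_c·A = 8.44641 × 2.714 × 20.026 = 459.067 kN.
I_c = b·h³/12 = 5.27 × 3.8³/12 = 24.098 m⁴.
Centre of pressure: y_p = y_c + I_c/(y_c·A) = 2.714 + 24.098/(2.714 × 20.026) = 2.714 + 0.443381 = 3.15738 m along the plane.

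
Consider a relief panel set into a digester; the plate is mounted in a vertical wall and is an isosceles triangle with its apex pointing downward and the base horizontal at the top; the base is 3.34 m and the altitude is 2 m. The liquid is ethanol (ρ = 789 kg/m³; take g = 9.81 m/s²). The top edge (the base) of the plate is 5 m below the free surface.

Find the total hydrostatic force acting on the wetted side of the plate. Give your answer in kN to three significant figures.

γ = ρg = 789 × 9.81 / 1000 = 7.74009 kN/m³.
With the apex down, the centroid sits h/3 = 2/3 = 0.666667 m below the base (the top edge), so the centroid depth is h_c = 5 + 0.666667 = 5.66667 m.
A = ½ × 3.34 × 2 = 3.34 m².
Resultant F = γ·h_c·A = 7.74009 × 5.66667 × 3.34 = 146.494 kN.

F ≈ 146 kN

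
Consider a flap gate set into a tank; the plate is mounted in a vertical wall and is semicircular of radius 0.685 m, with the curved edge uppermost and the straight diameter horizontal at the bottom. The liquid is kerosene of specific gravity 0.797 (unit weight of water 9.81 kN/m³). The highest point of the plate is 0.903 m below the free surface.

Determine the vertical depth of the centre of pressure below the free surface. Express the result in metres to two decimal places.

h_p = 1.32 m

γ = 0.797 × 9.81 = 7.81857 kN/m³.
The centroid lies 4r/(3π) = 0.290723 m above the diameter, so r − 4r/(3π) = 0.685 − 0.290723 = 0.394277 m below the topmost point, so the centroid depth is h_c = 0.903 + 0.394277 = 1.29728 m.
A = πr²/2 = π × 0.685²/2 = 0.737057 m².
Resultant F = γ·h_c·A = 7.81857 × 1.29728 × 0.737057 = 7.47588 kN.
I_c = (π/8 − 8/(9π))·r⁴ = 0.109757 × 0.685⁴ = 0.0241654 m⁴.
Centre of pressure: y_p = y_c + I_c/(y_c·A) = 1.29728 + 0.0241654/(1.29728 × 0.737057) = 1.29728 + 0.0252731 = 1.32255 m along the plane.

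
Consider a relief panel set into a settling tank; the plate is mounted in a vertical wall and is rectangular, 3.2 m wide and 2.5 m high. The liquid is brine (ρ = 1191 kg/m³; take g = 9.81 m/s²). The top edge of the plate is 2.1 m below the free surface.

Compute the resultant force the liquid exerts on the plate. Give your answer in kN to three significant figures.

F ≈ 313 kN

γ = ρg = 1191 × 9.81 / 1000 = 11.68371 kN/m³.
The centroid lies 2.5/2 = 1.25 m below the top edge, so the centroid depth is h_c = 2.1 + 1.25 = 3.35 m.
A = 3.2 × 2.5 = 8 m².
Resultant F = γ·h_c·A = 11.68371 × 3.35 × 8 = 313.123 kN.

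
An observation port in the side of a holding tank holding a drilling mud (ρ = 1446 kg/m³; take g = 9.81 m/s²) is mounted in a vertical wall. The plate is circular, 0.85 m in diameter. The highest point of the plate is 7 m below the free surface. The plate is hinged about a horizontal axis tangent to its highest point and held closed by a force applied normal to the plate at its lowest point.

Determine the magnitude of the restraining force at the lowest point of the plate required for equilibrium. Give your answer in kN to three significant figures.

P ≈ 30.3 kN

γ = ρg = 1446 × 9.81 / 1000 = 14.18526 kN/m³.
The centroid is at the centre, 0.425 m below the top of the plate, so the centroid depth is h_c = 7 + 0.425 = 7.425 m.
A = π(0.425)² = 0.56745 m².
Resultant F = γ·h_c·A = 14.18526 × 7.425 × 0.56745 = 59.767 kN.
I_c = πr⁴/4 = π × 0.425⁴/4 = 0.0256239 m⁴.
Centre of pressure: y_p = y_c + I_c/(y_c·A) = 7.425 + 0.0256239/(7.425 × 0.56745) = 7.425 + 0.00608165 = 7.43108 m along the plane.
The resultant acts 0.425 + 0.00608165 = 0.431082 m (along the plate) below the hinge at the top edge, so the moment about the hinge is M = F × 0.431082 = 59.767 × 0.431082 = 25.7645 kN·m.
A normal force at the bottom, 0.85 m from the hinge, must supply this moment: P = 25.7645/0.85 = 30.3112 kN.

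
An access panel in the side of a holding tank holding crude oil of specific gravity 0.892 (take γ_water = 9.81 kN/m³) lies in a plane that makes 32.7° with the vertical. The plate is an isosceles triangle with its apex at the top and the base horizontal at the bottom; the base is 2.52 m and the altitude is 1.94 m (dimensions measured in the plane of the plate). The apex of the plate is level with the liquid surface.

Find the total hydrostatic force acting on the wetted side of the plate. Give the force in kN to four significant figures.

γ = 0.892 × 9.81 = 8.75052 kN/m³.
The plate makes 32.7° with the vertical, i.e. θ = 90° − 32.7° = 57.3° to the horizontal. Measuring y along the incline from the free-surface line, vertical depth h = y·sinθ with sinθ = 0.841511.
With the apex up, the centroid sits 2h/3 = 2 × 1.94/3 = 1.29333 m below the apex, so y_c = 1.29333 m and h_c = 1.29333 × 0.841511 = 1.08835 m.
A = ½ × 2.52 × 1.94 = 2.4444 m².
Resultant F = γ·h_c·A = 8.75052 × 1.08835 × 2.4444 = 23.2796 kN.

F ≈ 23.28 kN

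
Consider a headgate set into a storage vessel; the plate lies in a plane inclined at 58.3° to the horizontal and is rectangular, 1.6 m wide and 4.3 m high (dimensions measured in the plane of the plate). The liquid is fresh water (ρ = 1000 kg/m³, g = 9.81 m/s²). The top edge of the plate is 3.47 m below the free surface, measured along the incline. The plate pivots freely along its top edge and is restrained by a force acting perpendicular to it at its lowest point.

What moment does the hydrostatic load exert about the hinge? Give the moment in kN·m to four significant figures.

γ = ρg = 1000 × 9.81 = 9810 N/m³ = 9.81 kN/m³.
Let θ = 58.3° be the plate's angle to the horizontal; measure y along the incline from where the plane meets the free surface. Vertical depth h = y·sinθ with sinθ = 0.850811.
The centroid lies 4.3/2 = 2.15 m below the top edge, so y_c = 3.47 + 2.15 = 5.62 m and h_c = 5.62 × 0.850811 = 4.78156 m.
A = 1.6 × 4.3 = 6.88 m².
Resultant F = γ·h_c·A = 9.81 × 4.78156 × 6.88 = 322.721 kN.
I_c = b·h³/12 = 1.6 × 4.3³/12 = 10.6009 m⁴.
Centre of pressure: y_p = y_c + I_c/(y_c·A) = 5.62 + 10.6009/(5.62 × 6.88) = 5.62 + 0.274169 = 5.89417 m along the plane.
The resultant acts 2.15 + 0.274169 = 2.42417 m (along the plate) below the hinge at the top edge, so the moment about the hinge is M = F × 2.42417 = 322.721 × 2.42417 = 782.331 kN·m.

M ≈ 782.3 kN·m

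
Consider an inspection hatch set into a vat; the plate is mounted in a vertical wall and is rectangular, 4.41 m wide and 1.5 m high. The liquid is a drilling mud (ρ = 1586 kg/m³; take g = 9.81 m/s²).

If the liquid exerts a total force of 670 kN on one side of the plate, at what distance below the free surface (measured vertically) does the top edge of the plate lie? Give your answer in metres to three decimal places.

d_top ≈ 5.760 m

γ = ρg = 1586 × 9.81 / 1000 = 15.55866 kN/m³.
A = 4.41 × 1.5 = 6.615 m².
From F = γ·h_c·A, the centroid depth is h_c = 670/(15.55866 × 6.615) = 6.50988 m.
The centroid lies 1.5/2 = 0.75 m below the top edge, so the top edge sits at h_top = 6.50988 − 0.75 = 5.75988 m below the surface.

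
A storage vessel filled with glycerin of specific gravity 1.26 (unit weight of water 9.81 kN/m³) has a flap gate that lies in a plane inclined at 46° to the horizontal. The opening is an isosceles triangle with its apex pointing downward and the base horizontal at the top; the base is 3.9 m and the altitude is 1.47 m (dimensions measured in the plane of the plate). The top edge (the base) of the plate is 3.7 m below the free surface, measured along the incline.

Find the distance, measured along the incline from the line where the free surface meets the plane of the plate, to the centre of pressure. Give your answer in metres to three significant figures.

y_p = 4.22 m

γ = 1.26 × 9.81 = 12.3606 kN/m³.
Let θ = 46° be the plate's angle to the horizontal; measure y along the incline from where the plane meets the free surface. Vertical depth h = y·sinθ with sinθ = 0.719340.
With the apex down, the centroid sits h/3 = 1.47/3 = 0.49 m below the base (the top edge), so y_c = 3.7 + 0.49 = 4.19 m and h_c = 4.19 × 0.719340 = 3.01403 m.
A = ½ × 3.9 × 1.47 = 2.8665 m².
Resultant F = γ·h_c·A = 12.3606 × 3.01403 × 2.8665 = 106.792 kN.
I_c = b·h³/36 = 3.9 × 1.47³/36 = 0.344123 m⁴.
Centre of pressure: y_p = y_c + I_c/(y_c·A) = 4.19 + 0.344123/(4.19 × 2.8665) = 4.19 + 0.0286515 = 4.21865 m along the plane.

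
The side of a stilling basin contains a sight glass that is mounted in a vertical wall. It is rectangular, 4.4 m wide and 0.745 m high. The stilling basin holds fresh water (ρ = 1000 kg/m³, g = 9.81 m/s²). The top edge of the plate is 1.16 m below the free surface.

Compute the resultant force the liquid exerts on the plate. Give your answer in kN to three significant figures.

γ = ρg = 1000 × 9.81 = 9810 N/m³ = 9.81 kN/m³.
The centroid lies 0.745/2 = 0.3725 m below the top edge, so the centroid depth is h_c = 1.16 + 0.3725 = 1.5325 m.
A = 4.4 × 0.745 = 3.278 m².
Resultant F = γ·h_c·A = 9.81 × 1.5325 × 3.278 = 49.2809 kN.

F ≈ 49.3 kN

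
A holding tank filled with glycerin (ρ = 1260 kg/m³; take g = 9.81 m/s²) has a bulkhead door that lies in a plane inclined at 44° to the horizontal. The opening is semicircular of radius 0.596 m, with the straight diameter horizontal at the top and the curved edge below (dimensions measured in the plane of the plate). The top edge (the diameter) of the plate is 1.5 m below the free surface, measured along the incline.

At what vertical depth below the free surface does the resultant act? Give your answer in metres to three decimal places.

γ = ρg = 1260 × 9.81 / 1000 = 12.3606 kN/m³.
Let θ = 44° be the plate's angle to the horizontal; measure y along the incline from where the plane meets the free surface. Vertical depth h = y·sinθ with sinθ = 0.694658.
The centroid of a semicircle lies 4r/(3π) = 0.25295 m from the diameter, here below the top edge, so y_c = 1.5 + 0.25295 = 1.75295 m and h_c = 1.75295 × 0.694658 = 1.2177 m.
A = πr²/2 = π × 0.596²/2 = 0.557972 m².
Resultant F = γ·h_c·A = 12.3606 × 1.2177 × 0.557972 = 8.39832 kN.
I_c = (π/8 − 8/(9π))·r⁴ = 0.109757 × 0.596⁴ = 0.013849 m⁴.
Centre of pressure: y_p = y_c + I_c/(y_c·A) = 1.75295 + 0.013849/(1.75295 × 0.557972) = 1.75295 + 0.0141591 = 1.76711 m along the plane.
Vertically, h_p = y_p·sinθ = 1.76711 × 0.694658 = 1.22754 m.

h_p = 1.228 m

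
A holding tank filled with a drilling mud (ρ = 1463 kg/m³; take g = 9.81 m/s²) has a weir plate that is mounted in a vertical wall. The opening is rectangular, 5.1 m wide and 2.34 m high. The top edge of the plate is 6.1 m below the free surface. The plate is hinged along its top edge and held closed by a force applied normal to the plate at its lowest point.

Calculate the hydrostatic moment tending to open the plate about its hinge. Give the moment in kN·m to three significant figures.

M ≈ 1540 kN·m

γ = ρg = 1463 × 9.81 / 1000 = 14.35203 kN/m³.
The centroid lies 2.34/2 = 1.17 m below the top edge, so the centroid depth is h_c = 6.1 + 1.17 = 7.27 m.
A = 5.1 × 2.34 = 11.934 m².
Resultant F = γ·h_c·A = 14.35203 × 7.27 × 11.934 = 1245.18 kN.
I_c = b·h³/12 = 5.1 × 2.34³/12 = 5.44548 m⁴.
Centre of pressure: y_p = y_c + I_c/(y_c·A) = 7.27 + 5.44548/(7.27 × 11.934) = 7.27 + 0.0627647 = 7.33276 m along the plane.
The resultant acts 1.17 + 0.0627647 = 1.23276 m (along the plate) below the hinge at the top edge, so the moment about the hinge is M = F × 1.23276 = 1245.18 × 1.23276 = 1535.01 kN·m.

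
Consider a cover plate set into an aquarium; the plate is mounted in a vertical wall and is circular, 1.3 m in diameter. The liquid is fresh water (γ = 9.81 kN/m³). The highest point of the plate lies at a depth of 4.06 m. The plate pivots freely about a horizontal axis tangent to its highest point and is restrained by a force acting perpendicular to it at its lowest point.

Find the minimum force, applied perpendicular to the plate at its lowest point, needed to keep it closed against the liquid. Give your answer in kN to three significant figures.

γ = 9.81 kN/m³.
The centroid is at the centre, 0.65 m below the top of the plate, so the centroid depth is h_c = 4.06 + 0.65 = 4.71 m.
A = π(0.65)² = 1.32732 m².
Resultant F = γ·h_c·A = 9.81 × 4.71 × 1.32732 = 61.329 kN.
I_c = πr⁴/4 = π × 0.65⁴/4 = 0.140198 m⁴.
Centre of pressure: y_p = y_c + I_c/(y_c·A) = 4.71 + 0.140198/(4.71 × 1.32732) = 4.71 + 0.0224257 = 4.73243 m along the plane.
The resultant acts 0.65 + 0.0224257 = 0.672426 m (along the plate) below the hinge at the top edge, so the moment about the hinge is M = F × 0.672426 = 61.329 × 0.672426 = 41.2392 kN·m.
A normal force at the bottom, 1.3 m from the hinge, must supply this moment: P = 41.2392/1.3 = 31.7225 kN.

P ≈ 31.7 kN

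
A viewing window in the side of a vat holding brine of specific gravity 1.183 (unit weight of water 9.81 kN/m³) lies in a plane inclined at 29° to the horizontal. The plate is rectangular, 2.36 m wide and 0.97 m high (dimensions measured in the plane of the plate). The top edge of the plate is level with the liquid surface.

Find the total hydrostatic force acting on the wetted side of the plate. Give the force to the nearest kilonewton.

γ = 1.183 × 9.81 = 11.60523 kN/m³.
Let θ = 29° be the plate's angle to the horizontal; measure y along the incline from where the plane meets the free surface. Vertical depth h = y·sinθ with sinθ = 0.484810.
The centroid lies 0.97/2 = 0.485 m below the top edge, so y_c = 0.485 m and h_c = 0.485 × 0.484810 = 0.235133 m.
A = 2.36 × 0.97 = 2.2892 m².
Resultant F = γ·h_c·A = 11.60523 × 0.235133 × 2.2892 = 6.24671 kN.

F ≈ 6 kN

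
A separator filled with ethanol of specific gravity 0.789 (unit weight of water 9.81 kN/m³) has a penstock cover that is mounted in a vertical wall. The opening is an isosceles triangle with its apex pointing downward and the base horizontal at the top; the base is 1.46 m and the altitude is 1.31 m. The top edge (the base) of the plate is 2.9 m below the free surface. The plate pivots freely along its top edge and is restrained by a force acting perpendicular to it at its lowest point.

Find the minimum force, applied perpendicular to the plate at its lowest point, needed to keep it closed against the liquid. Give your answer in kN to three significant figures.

γ = 0.789 × 9.81 = 7.74009 kN/m³.
With the apex down, the centroid sits h/3 = 1.31/3 = 0.436667 m below the base (the top edge), so the centroid depth is h_c = 2.9 + 0.436667 = 3.33667 m.
A = ½ × 1.46 × 1.31 = 0.9563 m².
Resultant F = γ·h_c·A = 7.74009 × 3.33667 × 0.9563 = 24.6975 kN.
I_c = b·h³/36 = 1.46 × 1.31³/36 = 0.0911726 m⁴.
Centre of pressure: y_p = y_c + I_c/(y_c·A) = 3.33667 + 0.0911726/(3.33667 × 0.9563) = 3.33667 + 0.0285731 = 3.36524 m along the plane.
The resultant acts 0.436667 + 0.0285731 = 0.46524 m (along the plate) below the hinge at the top edge, so the moment about the hinge is M = F × 0.46524 = 24.6975 × 0.46524 = 11.4903 kN·m.
A normal force at the bottom, 1.31 m from the hinge, must supply this moment: P = 11.4903/1.31 = 8.77122 kN.

P ≈ 8.77 kN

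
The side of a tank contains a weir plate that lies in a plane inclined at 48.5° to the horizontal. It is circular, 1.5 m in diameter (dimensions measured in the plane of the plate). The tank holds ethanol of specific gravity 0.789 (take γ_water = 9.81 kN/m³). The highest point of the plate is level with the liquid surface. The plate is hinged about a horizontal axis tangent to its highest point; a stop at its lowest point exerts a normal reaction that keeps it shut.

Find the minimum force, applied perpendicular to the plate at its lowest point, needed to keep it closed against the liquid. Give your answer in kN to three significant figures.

γ = 0.789 × 9.81 = 7.74009 kN/m³.
Let θ = 48.5° be the plate's angle to the horizontal; measure y along the incline from where the plane meets the free surface. Vertical depth h = y·sinθ with sinθ = 0.748956.
The centroid is at the centre, 0.75 m below the top of the plate, so y_c = 0.75 m and h_c = 0.75 × 0.748956 = 0.561717 m.
A = π(0.75)² = 1.76715 m².
Resultant F = γ·h_c·A = 7.74009 × 0.561717 × 1.76715 = 7.68311 kN.
I_c = πr⁴/4 = π × 0.75⁴/4 = 0.248505 m⁴.
Centre of pressure: y_p = y_c + I_c/(y_c·A) = 0.75 + 0.248505/(0.75 × 1.76715) = 0.75 + 0.1875 = 0.9375 m along the plane.
The resultant acts 0.75 + 0.1875 = 0.9375 m (along the plate) below the hinge at the top edge, so the moment about the hinge is M = F × 0.9375 = 7.68311 × 0.9375 = 7.20292 kN·m.
A normal force at the bottom, 1.5 m from the hinge, must supply this moment: P = 7.20292/1.5 = 4.80195 kN.

P ≈ 4.80 kN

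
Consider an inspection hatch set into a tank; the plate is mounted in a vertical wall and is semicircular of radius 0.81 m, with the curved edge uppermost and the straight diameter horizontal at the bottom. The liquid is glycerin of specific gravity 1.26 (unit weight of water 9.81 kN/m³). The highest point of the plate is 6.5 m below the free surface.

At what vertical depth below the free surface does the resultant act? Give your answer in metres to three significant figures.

h_p = 6.97 m

γ = 1.26 × 9.81 = 12.3606 kN/m³.
The centroid lies 4r/(3π) = 0.343775 m above the diameter, so r − 4r/(3π) = 0.81 − 0.343775 = 0.466225 m below the topmost point, so the centroid depth is h_c = 6.5 + 0.466225 = 6.96622 m.
A = πr²/2 = π × 0.81²/2 = 1.0306 m².
Resultant F = γ·h_c·A = 12.3606 × 6.96622 × 1.0306 = 88.7415 kN.
I_c = (π/8 − 8/(9π))·r⁴ = 0.109757 × 0.81⁴ = 0.0472468 m⁴.
Centre of pressure: y_p = y_c + I_c/(y_c·A) = 6.96622 + 0.0472468/(6.96622 × 1.0306) = 6.96622 + 0.0065809 = 6.9728 m along the plane.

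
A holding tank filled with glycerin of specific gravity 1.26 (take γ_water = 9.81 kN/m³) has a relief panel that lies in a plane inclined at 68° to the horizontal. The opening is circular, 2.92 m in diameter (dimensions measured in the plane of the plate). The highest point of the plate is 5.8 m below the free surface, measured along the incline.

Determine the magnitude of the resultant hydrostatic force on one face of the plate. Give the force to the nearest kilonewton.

F ≈ 557 kN

γ = 1.26 × 9.81 = 12.3606 kN/m³.
Let θ = 68° be the plate's angle to the horizontal; measure y along the incline from where the plane meets the free surface. Vertical depth h = y·sinθ with sinθ = 0.927184.
The centroid is at the centre, 1.46 m below the top of the plate, so y_c = 5.8 + 1.46 = 7.26 m and h_c = 7.26 × 0.927184 = 6.73136 m.
A = π(1.46)² = 6.69662 m².
Resultant F = γ·h_c·A = 12.3606 × 6.73136 × 6.69662 = 557.183 kN.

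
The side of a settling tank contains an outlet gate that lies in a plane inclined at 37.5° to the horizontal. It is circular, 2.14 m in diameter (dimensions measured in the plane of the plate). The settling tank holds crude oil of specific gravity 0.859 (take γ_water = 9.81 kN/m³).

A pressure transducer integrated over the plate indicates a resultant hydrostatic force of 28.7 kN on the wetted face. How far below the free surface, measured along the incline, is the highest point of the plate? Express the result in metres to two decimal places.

γ = 0.859 × 9.81 = 8.42679 kN/m³.
A = π(1.07)² = 3.59681 m².
From F = γ·h_c·A, the centroid depth is h_c = 28.7/(8.42679 × 3.59681) = 0.946896 m.
Let θ = 37.5° be the plate's angle to the horizontal; measure y along the incline from where the plane meets the free surface. Vertical depth h = y·sinθ with sinθ = 0.608761.
Along the incline, y_c = h_c/sinθ = 0.946896/0.608761 = 1.55545 m.
The centroid is at the centre, 1.07 m below the top of the plate, so the highest point sits at y_top = 1.55545 − 1.07 = 0.48545 m along the incline.

y_top ≈ 0.49 m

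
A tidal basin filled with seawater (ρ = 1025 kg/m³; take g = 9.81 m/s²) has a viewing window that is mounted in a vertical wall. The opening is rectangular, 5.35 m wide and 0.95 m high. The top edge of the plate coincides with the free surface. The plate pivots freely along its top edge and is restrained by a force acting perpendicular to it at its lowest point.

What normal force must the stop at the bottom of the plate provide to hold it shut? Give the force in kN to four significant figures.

P ≈ 16.18 kN

γ = ρg = 1025 × 9.81 / 1000 = 10.05525 kN/m³.
The centroid lies 0.95/2 = 0.475 m below the top edge, so the centroid depth is h_c = 0.475 m.
A = 5.35 × 0.95 = 5.0825 m².
Resultant F = γ·h_c·A = 10.05525 × 0.475 × 5.0825 = 24.2753 kN.
I_c = b·h³/12 = 5.35 × 0.95³/12 = 0.382246 m⁴.
Centre of pressure: y_p = y_c + I_c/(y_c·A) = 0.475 + 0.382246/(0.475 × 5.0825) = 0.475 + 0.158333 = 0.633333 m along the plane.
The resultant acts 0.475 + 0.158333 = 0.633333 m (along the plate) below the hinge at the top edge, so the moment about the hinge is M = F × 0.633333 = 24.2753 × 0.633333 = 15.3743 kN·m.
A normal force at the bottom, 0.95 m from the hinge, must supply this moment: P = 15.3743/0.95 = 16.1835 kN.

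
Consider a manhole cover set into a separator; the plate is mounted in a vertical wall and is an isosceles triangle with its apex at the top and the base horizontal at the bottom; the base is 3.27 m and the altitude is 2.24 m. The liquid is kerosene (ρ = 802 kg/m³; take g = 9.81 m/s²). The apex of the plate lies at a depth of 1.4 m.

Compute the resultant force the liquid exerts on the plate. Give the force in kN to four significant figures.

γ = ρg = 802 × 9.81 / 1000 = 7.86762 kN/m³.
With the apex up, the centroid sits 2h/3 = 2 × 2.24/3 = 1.49333 m below the apex, so the centroid depth is h_c = 1.4 + 1.49333 = 2.89333 m.
A = ½ × 3.27 × 2.24 = 3.6624 m².
Resultant F = γ·h_c·A = 7.86762 × 2.89333 × 3.6624 = 83.3695 kN.

F ≈ 83.37 kN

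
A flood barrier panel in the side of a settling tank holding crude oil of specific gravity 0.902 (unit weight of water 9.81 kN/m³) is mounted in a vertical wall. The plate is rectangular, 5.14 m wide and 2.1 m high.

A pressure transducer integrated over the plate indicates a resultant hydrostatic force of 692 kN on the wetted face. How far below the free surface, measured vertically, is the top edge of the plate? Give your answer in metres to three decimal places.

γ = 0.902 × 9.81 = 8.84862 kN/m³.
A = 5.14 × 2.1 = 10.794 m².
From F = γ·h_c·A, the centroid depth is h_c = 692/(8.84862 × 10.794) = 7.24516 m.
The centroid lies 2.1/2 = 1.05 m below the top edge, so the top edge sits at h_top = 7.24516 − 1.05 = 6.19516 m below the surface.

d_top ≈ 6.195 m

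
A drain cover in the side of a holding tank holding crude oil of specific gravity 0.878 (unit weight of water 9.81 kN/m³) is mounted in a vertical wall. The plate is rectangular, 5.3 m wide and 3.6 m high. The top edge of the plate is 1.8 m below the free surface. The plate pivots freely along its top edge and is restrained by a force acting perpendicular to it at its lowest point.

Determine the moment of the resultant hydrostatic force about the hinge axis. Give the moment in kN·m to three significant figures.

γ = 0.878 × 9.81 = 8.61318 kN/m³.
The centroid lies 3.6/2 = 1.8 m below the top edge, so the centroid depth is h_c = 1.8 + 1.8 = 3.6 m.
A = 5.3 × 3.6 = 19.08 m².
Resultant F = γ·h_c·A = 8.61318 × 3.6 × 19.08 = 591.622 kN.
I_c = b·h³/12 = 5.3 × 3.6³/12 = 20.6064 m⁴.
Centre of pressure: y_p = y_c + I_c/(y_c·A) = 3.6 + 20.6064/(3.6 × 19.08) = 3.6 + 0.3 = 3.9 m along the plane.
The resultant acts 1.8 + 0.3 = 2.1 m (along the plate) below the hinge at the top edge, so the moment about the hinge is M = F × 2.1 = 591.622 × 2.1 = 1242.41 kN·m.

M ≈ 1240 kN·m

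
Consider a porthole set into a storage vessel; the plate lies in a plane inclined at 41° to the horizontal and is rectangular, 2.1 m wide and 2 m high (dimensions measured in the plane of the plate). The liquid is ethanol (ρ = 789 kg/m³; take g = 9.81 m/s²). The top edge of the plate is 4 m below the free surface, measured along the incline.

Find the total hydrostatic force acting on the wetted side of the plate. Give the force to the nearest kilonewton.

F ≈ 107 kN

γ = ρg = 789 × 9.81 / 1000 = 7.74009 kN/m³.
Let θ = 41° be the plate's angle to the horizontal; measure y along the incline from where the plane meets the free surface. Vertical depth h = y·sinθ with sinθ = 0.656059.
The centroid lies 2/2 = 1 m below the top edge, so y_c = 4 + 1 = 5 m and h_c = 5 × 0.656059 = 3.28029 m.
A = 2.1 × 2 = 4.2 m².
Resultant F = γ·h_c·A = 7.74009 × 3.28029 × 4.2 = 106.637 kN.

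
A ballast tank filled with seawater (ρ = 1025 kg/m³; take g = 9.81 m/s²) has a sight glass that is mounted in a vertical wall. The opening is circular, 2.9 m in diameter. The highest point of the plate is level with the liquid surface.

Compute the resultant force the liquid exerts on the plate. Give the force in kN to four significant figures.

γ = ρg = 1025 × 9.81 / 1000 = 10.05525 kN/m³.
The centroid is at the centre, 1.45 m below the top of the plate, so the centroid depth is h_c = 1.45 m.
A = π(1.45)² = 6.6052 m².
Resultant F = γ·h_c·A = 10.05525 × 1.45 × 6.6052 = 96.3046 kN.

F ≈ 96.30 kN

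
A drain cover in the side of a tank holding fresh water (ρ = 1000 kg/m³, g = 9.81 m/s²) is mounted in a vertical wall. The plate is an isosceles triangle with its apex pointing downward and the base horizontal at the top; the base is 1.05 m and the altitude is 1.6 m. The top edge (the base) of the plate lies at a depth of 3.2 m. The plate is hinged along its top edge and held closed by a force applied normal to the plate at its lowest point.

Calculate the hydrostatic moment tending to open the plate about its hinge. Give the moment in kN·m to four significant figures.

M ≈ 17.58 kN·m

γ = ρg = 1000 × 9.81 = 9810 N/m³ = 9.81 kN/m³.
With the apex down, the centroid sits h/3 = 1.6/3 = 0.533333 m below the base (the top edge), so the centroid depth is h_c = 3.2 + 0.533333 = 3.73333 m.
A = ½ × 1.05 × 1.6 = 0.84 m².
Resultant F = γ·h_c·A = 9.81 × 3.73333 × 0.84 = 30.7641 kN.
I_c = b·h³/36 = 1.05 × 1.6³/36 = 0.119467 m⁴.
Centre of pressure: y_p = y_c + I_c/(y_c·A) = 3.73333 + 0.119467/(3.73333 × 0.84) = 3.73333 + 0.0380954 = 3.77143 m along the plane.
The resultant acts 0.533333 + 0.0380954 = 0.571428 m (along the plate) below the hinge at the top edge, so the moment about the hinge is M = F × 0.571428 = 30.7641 × 0.571428 = 17.5795 kN·m.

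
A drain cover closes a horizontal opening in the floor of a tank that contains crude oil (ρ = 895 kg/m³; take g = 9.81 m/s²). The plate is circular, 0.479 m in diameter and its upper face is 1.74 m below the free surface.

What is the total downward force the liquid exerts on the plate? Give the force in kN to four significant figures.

γ = ρg = 895 × 9.81 / 1000 = 8.77995 kN/m³.
The plate is horizontal, so pressure is uniform at p = γ·h = 8.77995 × 1.74 = 15.2771 kN/m².
A = π(0.2395)² = 0.180203 m².
F = p·A = 15.2771 × 0.180203 = 2.75298 kN.

F ≈ 2.753 kN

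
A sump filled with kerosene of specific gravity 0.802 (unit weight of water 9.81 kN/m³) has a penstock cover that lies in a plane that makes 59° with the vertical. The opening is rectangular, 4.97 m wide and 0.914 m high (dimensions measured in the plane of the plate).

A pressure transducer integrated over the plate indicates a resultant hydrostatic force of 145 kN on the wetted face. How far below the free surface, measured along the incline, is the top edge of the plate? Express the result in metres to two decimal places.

y_top ≈ 7.42 m

γ = 0.802 × 9.81 = 7.86762 kN/m³.
A = 4.97 × 0.914 = 4.54258 m².
From F = γ·h_c·A, the centroid depth is h_c = 145/(7.86762 × 4.54258) = 4.05716 m.
The plate makes 59° with the vertical, i.e. θ = 90° − 59° = 31° to the horizontal. Measuring y along the incline from the free-surface line, vertical depth h = y·sinθ with sinθ = 0.515038.
Along the incline, y_c = h_c/sinθ = 4.05716/0.515038 = 7.8774 m.
The centroid lies 0.914/2 = 0.457 m below the top edge, so the top edge sits at y_top = 7.8774 − 0.457 = 7.4204 m along the incline.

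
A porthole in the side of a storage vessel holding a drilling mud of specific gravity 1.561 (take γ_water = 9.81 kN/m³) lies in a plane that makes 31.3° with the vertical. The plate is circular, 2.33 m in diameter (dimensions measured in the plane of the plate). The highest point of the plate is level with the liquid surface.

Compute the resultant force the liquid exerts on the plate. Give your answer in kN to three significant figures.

γ = 1.561 × 9.81 = 15.31341 kN/m³.
The plate makes 31.3° with the vertical, i.e. θ = 90° − 31.3° = 58.7° to the horizontal. Measuring y along the incline from the free-surface line, vertical depth h = y·sinθ with sinθ = 0.854459.
The centroid is at the centre, 1.165 m below the top of the plate, so y_c = 1.165 m and h_c = 1.165 × 0.854459 = 0.995445 m.
A = π(1.165)² = 4.26385 m².
Resultant F = γ·h_c·A = 15.31341 × 0.995445 × 4.26385 = 64.9967 kN.

F ≈ 65.0 kN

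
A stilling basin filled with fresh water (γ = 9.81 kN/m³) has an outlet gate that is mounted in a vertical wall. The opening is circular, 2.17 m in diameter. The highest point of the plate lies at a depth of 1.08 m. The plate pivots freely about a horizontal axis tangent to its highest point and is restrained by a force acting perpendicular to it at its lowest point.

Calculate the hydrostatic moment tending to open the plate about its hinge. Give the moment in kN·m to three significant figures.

γ = 9.81 kN/m³.
The centroid is at the centre, 1.085 m below the top of the plate, so the centroid depth is h_c = 1.08 + 1.085 = 2.165 m.
A = π(1.085)² = 3.69836 m².
Resultant F = γ·h_c·A = 9.81 × 2.165 × 3.69836 = 78.5482 kN.
I_c = πr⁴/4 = π × 1.085⁴/4 = 1.08845 m⁴.
Centre of pressure: y_p = y_c + I_c/(y_c·A) = 2.165 + 1.08845/(2.165 × 3.69836) = 2.165 + 0.135938 = 2.30094 m along the plane.
The resultant acts 1.085 + 0.135938 = 1.22094 m (along the plate) below the hinge at the top edge, so the moment about the hinge is M = F × 1.22094 = 78.5482 × 1.22094 = 95.9026 kN·m.

M ≈ 95.9 kN·m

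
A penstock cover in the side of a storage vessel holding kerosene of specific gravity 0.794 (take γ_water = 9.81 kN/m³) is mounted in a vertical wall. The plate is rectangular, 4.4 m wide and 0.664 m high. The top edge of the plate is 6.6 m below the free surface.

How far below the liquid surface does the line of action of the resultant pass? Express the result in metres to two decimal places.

γ = 0.794 × 9.81 = 7.78914 kN/m³.
The centroid lies 0.664/2 = 0.332 m below the top edge, so the centroid depth is h_c = 6.6 + 0.332 = 6.932 m.
A = 4.4 × 0.664 = 2.9216 m².
Resultant F = γ·h_c·A = 7.78914 × 6.932 × 2.9216 = 157.75 kN.
I_c = b·h³/12 = 4.4 × 0.664³/12 = 0.107343 m⁴.
Centre of pressure: y_p = y_c + I_c/(y_c·A) = 6.932 + 0.107343/(6.932 × 2.9216) = 6.932 + 0.00530023 = 6.9373 m along the plane.

h_p = 6.94 m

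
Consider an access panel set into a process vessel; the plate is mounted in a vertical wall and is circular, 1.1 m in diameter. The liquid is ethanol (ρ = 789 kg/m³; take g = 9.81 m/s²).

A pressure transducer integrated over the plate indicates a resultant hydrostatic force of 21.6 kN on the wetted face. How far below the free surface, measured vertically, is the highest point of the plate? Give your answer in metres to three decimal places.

d_top ≈ 2.387 m

γ = ρg = 789 × 9.81 / 1000 = 7.74009 kN/m³.
A = π(0.55)² = 0.950332 m².
From F = γ·h_c·A, the centroid depth is h_c = 21.6/(7.74009 × 0.950332) = 2.93652 m.
The centroid is at the centre, 0.55 m below the top of the plate, so the highest point sits at h_top = 2.93652 − 0.55 = 2.38652 m below the surface.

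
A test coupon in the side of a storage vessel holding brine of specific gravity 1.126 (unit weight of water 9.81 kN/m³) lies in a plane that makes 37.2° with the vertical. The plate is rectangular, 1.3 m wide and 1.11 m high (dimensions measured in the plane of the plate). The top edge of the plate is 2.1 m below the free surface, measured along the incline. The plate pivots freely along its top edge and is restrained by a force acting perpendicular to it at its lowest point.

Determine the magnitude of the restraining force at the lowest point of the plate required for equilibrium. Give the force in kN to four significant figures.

P ≈ 18.03 kN

γ = 1.126 × 9.81 = 11.04606 kN/m³.
The plate makes 37.2° with the vertical, i.e. θ = 90° − 37.2° = 52.8° to the horizontal. Measuring y along the incline from the free-surface line, vertical depth h = y·sinθ with sinθ = 0.796530.
The centroid lies 1.11/2 = 0.555 m below the top edge, so y_c = 2.1 + 0.555 = 2.655 m and h_c = 2.655 × 0.796530 = 2.11479 m.
A = 1.3 × 1.11 = 1.443 m².
Resultant F = γ·h_c·A = 11.04606 × 2.11479 × 1.443 = 33.7086 kN.
I_c = b·h³/12 = 1.3 × 1.11³/12 = 0.14816 m⁴.
Centre of pressure: y_p = y_c + I_c/(y_c·A) = 2.655 + 0.14816/(2.655 × 1.443) = 2.655 + 0.0386723 = 2.69367 m along the plane.
The resultant acts 0.555 + 0.0386723 = 0.593672 m (along the plate) below the hinge at the top edge, so the moment about the hinge is M = F × 0.593672 = 33.7086 × 0.593672 = 20.0119 kN·m.
A normal force at the bottom, 1.11 m from the hinge, must supply this moment: P = 20.0119/1.11 = 18.0287 kN.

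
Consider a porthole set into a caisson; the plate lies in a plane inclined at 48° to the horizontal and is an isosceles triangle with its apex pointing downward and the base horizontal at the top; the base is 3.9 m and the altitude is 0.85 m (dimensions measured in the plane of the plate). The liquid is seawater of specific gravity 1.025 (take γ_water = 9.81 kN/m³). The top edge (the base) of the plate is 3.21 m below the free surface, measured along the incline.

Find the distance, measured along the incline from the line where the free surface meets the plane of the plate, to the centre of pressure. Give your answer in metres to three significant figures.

γ = 1.025 × 9.81 = 10.05525 kN/m³.
Let θ = 48° be the plate's angle to the horizontal; measure y along the incline from where the plane meets the free surface. Vertical depth h = y·sinθ with sinθ = 0.743145.
With the apex down, the centroid sits h/3 = 0.85/3 = 0.283333 m below the base (the top edge), so y_c = 3.21 + 0.283333 = 3.49333 m and h_c = 3.49333 × 0.743145 = 2.59605 m.
A = ½ × 3.9 × 0.85 = 1.6575 m².
Resultant F = γ·h_c·A = 10.05525 × 2.59605 × 1.6575 = 43.2673 kN.
I_c = b·h³/36 = 3.9 × 0.85³/36 = 0.0665302 m⁴.
Centre of pressure: y_p = y_c + I_c/(y_c·A) = 3.49333 + 0.0665302/(3.49333 × 1.6575) = 3.49333 + 0.0114901 = 3.50482 m along the plane.

y_p = 3.50 m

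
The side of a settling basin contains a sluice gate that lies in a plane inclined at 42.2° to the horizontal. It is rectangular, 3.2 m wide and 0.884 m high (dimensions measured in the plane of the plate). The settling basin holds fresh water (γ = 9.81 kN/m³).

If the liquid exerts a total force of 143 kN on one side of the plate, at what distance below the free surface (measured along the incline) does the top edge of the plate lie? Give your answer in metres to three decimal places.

γ = 9.81 kN/m³.
A = 3.2 × 0.884 = 2.8288 m².
From F = γ·h_c·A, the centroid depth is h_c = 143/(9.81 × 2.8288) = 5.15306 m.
Let θ = 42.2° be the plate's angle to the horizontal; measure y along the incline from where the plane meets the free surface. Vertical depth h = y·sinθ with sinθ = 0.671721.
Along the incline, y_c = h_c/sinθ = 5.15306/0.671721 = 7.67143 m.
The centroid lies 0.884/2 = 0.442 m below the top edge, so the top edge sits at y_top = 7.67143 − 0.442 = 7.22943 m along the incline.

y_top ≈ 7.229 m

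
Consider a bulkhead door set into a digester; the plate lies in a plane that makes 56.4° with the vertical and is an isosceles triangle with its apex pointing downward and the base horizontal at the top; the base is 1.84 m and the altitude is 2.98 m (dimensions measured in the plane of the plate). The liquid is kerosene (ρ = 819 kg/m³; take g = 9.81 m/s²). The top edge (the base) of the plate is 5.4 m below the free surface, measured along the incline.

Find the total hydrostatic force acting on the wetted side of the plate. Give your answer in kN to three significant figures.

F ≈ 77.9 kN

γ = ρg = 819 × 9.81 / 1000 = 8.03439 kN/m³.
The plate makes 56.4° with the vertical, i.e. θ = 90° − 56.4° = 33.6° to the horizontal. Measuring y along the incline from the free-surface line, vertical depth h = y·sinθ with sinθ = 0.553392.
With the apex down, the centroid sits h/3 = 2.98/3 = 0.993333 m below the base (the top edge), so y_c = 5.4 + 0.993333 = 6.39333 m and h_c = 6.39333 × 0.553392 = 3.53802 m.
A = ½ × 1.84 × 2.98 = 2.7416 m².
Resultant F = γ·h_c·A = 8.03439 × 3.53802 × 2.7416 = 77.9323 kN.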